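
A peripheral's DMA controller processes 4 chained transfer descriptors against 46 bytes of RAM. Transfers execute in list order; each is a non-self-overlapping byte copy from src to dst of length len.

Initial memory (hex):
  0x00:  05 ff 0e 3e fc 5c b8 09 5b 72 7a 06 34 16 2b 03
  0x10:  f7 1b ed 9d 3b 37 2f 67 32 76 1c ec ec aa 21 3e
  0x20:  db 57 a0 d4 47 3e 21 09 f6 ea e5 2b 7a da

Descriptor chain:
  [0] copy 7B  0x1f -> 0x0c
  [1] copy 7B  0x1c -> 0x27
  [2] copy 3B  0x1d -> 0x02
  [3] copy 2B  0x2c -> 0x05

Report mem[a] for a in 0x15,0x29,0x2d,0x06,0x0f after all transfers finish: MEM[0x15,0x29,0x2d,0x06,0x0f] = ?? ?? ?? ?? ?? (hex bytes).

  after D0: wrote 7B at 0x0c = 3edb57a0d4473e
  after D1: wrote 7B at 0x27 = ecaa213edb57a0
  after D2: wrote 3B at 0x02 = aa213e
  after D3: wrote 2B at 0x05 = 57a0
query mem[0x15]=0x37, mem[0x29]=0x21, mem[0x2d]=0xa0, mem[0x06]=0xa0, mem[0x0f]=0xa0

MEM[0x15,0x29,0x2d,0x06,0x0f] = 37 21 a0 a0 a0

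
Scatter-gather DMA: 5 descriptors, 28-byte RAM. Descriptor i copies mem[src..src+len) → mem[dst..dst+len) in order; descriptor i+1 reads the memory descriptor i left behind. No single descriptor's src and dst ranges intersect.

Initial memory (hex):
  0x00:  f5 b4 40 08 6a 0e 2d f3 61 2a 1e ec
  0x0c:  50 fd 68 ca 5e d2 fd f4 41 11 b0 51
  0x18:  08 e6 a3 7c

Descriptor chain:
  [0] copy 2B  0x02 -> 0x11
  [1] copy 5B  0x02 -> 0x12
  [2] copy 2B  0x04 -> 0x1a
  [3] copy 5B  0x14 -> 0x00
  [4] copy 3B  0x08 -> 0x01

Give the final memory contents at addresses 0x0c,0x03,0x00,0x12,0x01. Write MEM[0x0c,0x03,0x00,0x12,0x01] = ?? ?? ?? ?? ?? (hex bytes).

[0] 0x02->0x11 len=2 : 40 08
[1] 0x02->0x12 len=5 : 40 08 6a 0e 2d
[2] 0x04->0x1a len=2 : 6a 0e
[3] 0x14->0x00 len=5 : 6a 0e 2d 51 08
[4] 0x08->0x01 len=3 : 61 2a 1e
query mem[0x0c]=0x50, mem[0x03]=0x1e, mem[0x00]=0x6a, mem[0x12]=0x40, mem[0x01]=0x61

MEM[0x0c,0x03,0x00,0x12,0x01] = 50 1e 6a 40 61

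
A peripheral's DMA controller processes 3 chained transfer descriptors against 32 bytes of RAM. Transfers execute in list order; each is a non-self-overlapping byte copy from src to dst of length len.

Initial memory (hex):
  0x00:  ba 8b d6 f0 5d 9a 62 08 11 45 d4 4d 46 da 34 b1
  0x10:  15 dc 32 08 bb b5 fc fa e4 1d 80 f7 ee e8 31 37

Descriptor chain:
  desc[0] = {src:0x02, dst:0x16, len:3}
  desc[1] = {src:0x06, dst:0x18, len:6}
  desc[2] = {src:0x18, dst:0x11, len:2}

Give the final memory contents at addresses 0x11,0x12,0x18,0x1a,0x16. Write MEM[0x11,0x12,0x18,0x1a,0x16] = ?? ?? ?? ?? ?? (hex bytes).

MEM[0x11,0x12,0x18,0x1a,0x16] = 62 08 62 11 d6

#0 dst[0x16+3] := {0xd6,0xf0,0x5d}
#1 dst[0x18+6] := {0x62,0x08,0x11,0x45,0xd4,0x4d}
#2 dst[0x11+2] := {0x62,0x08}
query mem[0x11]=0x62, mem[0x12]=0x08, mem[0x18]=0x62, mem[0x1a]=0x11, mem[0x16]=0xd6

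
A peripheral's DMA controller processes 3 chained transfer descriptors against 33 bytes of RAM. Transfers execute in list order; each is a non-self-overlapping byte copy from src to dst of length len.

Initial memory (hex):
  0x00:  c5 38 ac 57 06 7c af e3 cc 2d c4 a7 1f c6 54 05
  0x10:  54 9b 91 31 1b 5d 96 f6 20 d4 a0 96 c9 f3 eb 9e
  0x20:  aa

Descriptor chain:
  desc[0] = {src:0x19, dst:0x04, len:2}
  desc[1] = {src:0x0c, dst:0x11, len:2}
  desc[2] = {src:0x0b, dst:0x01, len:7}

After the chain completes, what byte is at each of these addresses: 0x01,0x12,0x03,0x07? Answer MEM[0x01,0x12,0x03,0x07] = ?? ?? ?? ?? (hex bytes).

MEM[0x01,0x12,0x03,0x07] = a7 c6 c6 1f

  after D0: wrote 2B at 0x04 = d4a0
  after D1: wrote 2B at 0x11 = 1fc6
  after D2: wrote 7B at 0x01 = a71fc65405541f
query mem[0x01]=0xa7, mem[0x12]=0xc6, mem[0x03]=0xc6, mem[0x07]=0x1f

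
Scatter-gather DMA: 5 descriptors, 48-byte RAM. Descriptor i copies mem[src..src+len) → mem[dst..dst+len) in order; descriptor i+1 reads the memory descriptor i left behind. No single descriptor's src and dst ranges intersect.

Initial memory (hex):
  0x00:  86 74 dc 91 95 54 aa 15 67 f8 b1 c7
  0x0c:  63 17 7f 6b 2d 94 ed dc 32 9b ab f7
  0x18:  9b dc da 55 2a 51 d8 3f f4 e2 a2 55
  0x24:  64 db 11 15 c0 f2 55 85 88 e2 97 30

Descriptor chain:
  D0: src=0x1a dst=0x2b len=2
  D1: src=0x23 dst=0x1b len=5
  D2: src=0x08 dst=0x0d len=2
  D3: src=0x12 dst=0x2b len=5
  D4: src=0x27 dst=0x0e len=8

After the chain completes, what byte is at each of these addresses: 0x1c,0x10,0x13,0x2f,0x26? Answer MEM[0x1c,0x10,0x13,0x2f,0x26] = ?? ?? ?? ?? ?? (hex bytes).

[0] 0x1a->0x2b len=2 : da 55
[1] 0x23->0x1b len=5 : 55 64 db 11 15
[2] 0x08->0x0d len=2 : 67 f8
[3] 0x12->0x2b len=5 : ed dc 32 9b ab
[4] 0x27->0x0e len=8 : 15 c0 f2 55 ed dc 32 9b
query mem[0x1c]=0x64, mem[0x10]=0xf2, mem[0x13]=0xdc, mem[0x2f]=0xab, mem[0x26]=0x11

MEM[0x1c,0x10,0x13,0x2f,0x26] = 64 f2 dc ab 11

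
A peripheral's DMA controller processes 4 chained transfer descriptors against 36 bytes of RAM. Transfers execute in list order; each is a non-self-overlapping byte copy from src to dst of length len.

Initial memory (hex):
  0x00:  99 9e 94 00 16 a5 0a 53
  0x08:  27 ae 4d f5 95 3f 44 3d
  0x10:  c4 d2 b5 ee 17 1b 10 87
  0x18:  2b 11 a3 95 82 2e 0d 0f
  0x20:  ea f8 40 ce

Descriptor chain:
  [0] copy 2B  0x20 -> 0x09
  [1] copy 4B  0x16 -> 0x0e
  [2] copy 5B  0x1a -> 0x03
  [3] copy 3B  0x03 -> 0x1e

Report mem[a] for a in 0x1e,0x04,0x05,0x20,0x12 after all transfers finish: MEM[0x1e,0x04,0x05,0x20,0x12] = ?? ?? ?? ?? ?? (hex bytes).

MEM[0x1e,0x04,0x05,0x20,0x12] = a3 95 82 82 b5

D0: mem[0x09..0x0a] <- [ea f8]
D1: mem[0x0e..0x11] <- [10 87 2b 11]
D2: mem[0x03..0x07] <- [a3 95 82 2e 0d]
D3: mem[0x1e..0x20] <- [a3 95 82]
query mem[0x1e]=0xa3, mem[0x04]=0x95, mem[0x05]=0x82, mem[0x20]=0x82, mem[0x12]=0xb5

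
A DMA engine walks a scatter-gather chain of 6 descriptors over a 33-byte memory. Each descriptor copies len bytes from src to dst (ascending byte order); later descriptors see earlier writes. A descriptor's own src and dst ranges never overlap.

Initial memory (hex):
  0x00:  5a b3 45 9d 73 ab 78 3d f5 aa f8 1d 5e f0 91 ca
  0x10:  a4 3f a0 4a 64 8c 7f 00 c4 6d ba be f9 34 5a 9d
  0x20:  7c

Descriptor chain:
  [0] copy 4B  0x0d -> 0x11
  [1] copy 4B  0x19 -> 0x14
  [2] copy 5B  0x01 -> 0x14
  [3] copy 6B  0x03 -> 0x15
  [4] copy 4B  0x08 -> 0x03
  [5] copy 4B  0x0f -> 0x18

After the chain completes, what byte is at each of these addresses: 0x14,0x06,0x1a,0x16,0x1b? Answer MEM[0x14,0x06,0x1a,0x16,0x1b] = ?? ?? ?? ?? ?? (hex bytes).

#0 dst[0x11+4] := {0xf0,0x91,0xca,0xa4}
#1 dst[0x14+4] := {0x6d,0xba,0xbe,0xf9}
#2 dst[0x14+5] := {0xb3,0x45,0x9d,0x73,0xab}
#3 dst[0x15+6] := {0x9d,0x73,0xab,0x78,0x3d,0xf5}
#4 dst[0x03+4] := {0xf5,0xaa,0xf8,0x1d}
#5 dst[0x18+4] := {0xca,0xa4,0xf0,0x91}
query mem[0x14]=0xb3, mem[0x06]=0x1d, mem[0x1a]=0xf0, mem[0x16]=0x73, mem[0x1b]=0x91

MEM[0x14,0x06,0x1a,0x16,0x1b] = b3 1d f0 73 91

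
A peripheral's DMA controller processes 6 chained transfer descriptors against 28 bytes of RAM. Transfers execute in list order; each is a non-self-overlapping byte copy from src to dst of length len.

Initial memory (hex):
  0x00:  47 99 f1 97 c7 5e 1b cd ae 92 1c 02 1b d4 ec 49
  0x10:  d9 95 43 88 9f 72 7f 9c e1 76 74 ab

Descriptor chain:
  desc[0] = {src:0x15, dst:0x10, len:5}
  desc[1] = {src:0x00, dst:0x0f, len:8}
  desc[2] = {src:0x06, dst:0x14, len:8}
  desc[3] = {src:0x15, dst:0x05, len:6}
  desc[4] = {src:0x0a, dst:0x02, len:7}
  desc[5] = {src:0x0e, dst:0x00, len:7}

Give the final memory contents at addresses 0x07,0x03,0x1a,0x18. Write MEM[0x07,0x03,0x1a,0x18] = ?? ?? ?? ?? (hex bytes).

#0 dst[0x10+5] := {0x72,0x7f,0x9c,0xe1,0x76}
#1 dst[0x0f+8] := {0x47,0x99,0xf1,0x97,0xc7,0x5e,0x1b,0xcd}
#2 dst[0x14+8] := {0x1b,0xcd,0xae,0x92,0x1c,0x02,0x1b,0xd4}
#3 dst[0x05+6] := {0xcd,0xae,0x92,0x1c,0x02,0x1b}
#4 dst[0x02+7] := {0x1b,0x02,0x1b,0xd4,0xec,0x47,0x99}
#5 dst[0x00+7] := {0xec,0x47,0x99,0xf1,0x97,0xc7,0x1b}
query mem[0x07]=0x47, mem[0x03]=0xf1, mem[0x1a]=0x1b, mem[0x18]=0x1c

MEM[0x07,0x03,0x1a,0x18] = 47 f1 1b 1c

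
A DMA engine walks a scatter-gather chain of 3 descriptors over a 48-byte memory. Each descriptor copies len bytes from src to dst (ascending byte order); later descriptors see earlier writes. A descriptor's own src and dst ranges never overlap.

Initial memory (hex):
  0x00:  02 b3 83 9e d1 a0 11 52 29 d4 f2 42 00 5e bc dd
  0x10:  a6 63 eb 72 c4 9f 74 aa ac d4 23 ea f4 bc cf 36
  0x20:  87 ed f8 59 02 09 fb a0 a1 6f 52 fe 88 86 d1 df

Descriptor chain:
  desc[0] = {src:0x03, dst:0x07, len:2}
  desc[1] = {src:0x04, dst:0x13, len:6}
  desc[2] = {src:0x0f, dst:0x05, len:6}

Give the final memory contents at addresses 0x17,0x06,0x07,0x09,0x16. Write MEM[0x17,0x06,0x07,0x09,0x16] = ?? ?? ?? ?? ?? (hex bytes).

  after D0: wrote 2B at 0x07 = 9ed1
  after D1: wrote 6B at 0x13 = d1a0119ed1d4
  after D2: wrote 6B at 0x05 = dda663ebd1a0
query mem[0x17]=0xd1, mem[0x06]=0xa6, mem[0x07]=0x63, mem[0x09]=0xd1, mem[0x16]=0x9e

MEM[0x17,0x06,0x07,0x09,0x16] = d1 a6 63 d1 9e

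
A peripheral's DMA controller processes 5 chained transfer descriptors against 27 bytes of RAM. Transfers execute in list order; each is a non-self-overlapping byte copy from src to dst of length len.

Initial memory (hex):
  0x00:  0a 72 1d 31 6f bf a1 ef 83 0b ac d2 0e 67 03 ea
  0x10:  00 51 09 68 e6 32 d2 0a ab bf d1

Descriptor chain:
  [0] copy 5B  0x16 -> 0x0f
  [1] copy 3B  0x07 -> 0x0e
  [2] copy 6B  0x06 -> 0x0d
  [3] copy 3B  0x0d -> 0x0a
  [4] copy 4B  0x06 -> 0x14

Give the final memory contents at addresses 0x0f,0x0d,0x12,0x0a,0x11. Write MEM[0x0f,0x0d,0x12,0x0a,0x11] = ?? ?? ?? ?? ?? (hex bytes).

#0 dst[0x0f+5] := {0xd2,0x0a,0xab,0xbf,0xd1}
#1 dst[0x0e+3] := {0xef,0x83,0x0b}
#2 dst[0x0d+6] := {0xa1,0xef,0x83,0x0b,0xac,0xd2}
#3 dst[0x0a+3] := {0xa1,0xef,0x83}
#4 dst[0x14+4] := {0xa1,0xef,0x83,0x0b}
query mem[0x0f]=0x83, mem[0x0d]=0xa1, mem[0x12]=0xd2, mem[0x0a]=0xa1, mem[0x11]=0xac

MEM[0x0f,0x0d,0x12,0x0a,0x11] = 83 a1 d2 a1 ac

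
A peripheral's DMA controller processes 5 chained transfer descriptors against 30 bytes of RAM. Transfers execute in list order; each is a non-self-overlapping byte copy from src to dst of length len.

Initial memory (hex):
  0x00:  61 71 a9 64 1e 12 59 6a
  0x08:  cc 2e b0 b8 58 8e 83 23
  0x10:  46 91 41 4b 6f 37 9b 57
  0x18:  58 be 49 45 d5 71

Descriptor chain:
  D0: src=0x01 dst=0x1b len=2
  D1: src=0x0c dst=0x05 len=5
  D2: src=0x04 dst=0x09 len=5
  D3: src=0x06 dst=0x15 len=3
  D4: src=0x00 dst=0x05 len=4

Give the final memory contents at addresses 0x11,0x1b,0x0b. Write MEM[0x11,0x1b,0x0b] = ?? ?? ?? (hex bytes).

D0: mem[0x1b..0x1c] <- [71 a9]
D1: mem[0x05..0x09] <- [58 8e 83 23 46]
D2: mem[0x09..0x0d] <- [1e 58 8e 83 23]
D3: mem[0x15..0x17] <- [8e 83 23]
D4: mem[0x05..0x08] <- [61 71 a9 64]
query mem[0x11]=0x91, mem[0x1b]=0x71, mem[0x0b]=0x8e

MEM[0x11,0x1b,0x0b] = 91 71 8e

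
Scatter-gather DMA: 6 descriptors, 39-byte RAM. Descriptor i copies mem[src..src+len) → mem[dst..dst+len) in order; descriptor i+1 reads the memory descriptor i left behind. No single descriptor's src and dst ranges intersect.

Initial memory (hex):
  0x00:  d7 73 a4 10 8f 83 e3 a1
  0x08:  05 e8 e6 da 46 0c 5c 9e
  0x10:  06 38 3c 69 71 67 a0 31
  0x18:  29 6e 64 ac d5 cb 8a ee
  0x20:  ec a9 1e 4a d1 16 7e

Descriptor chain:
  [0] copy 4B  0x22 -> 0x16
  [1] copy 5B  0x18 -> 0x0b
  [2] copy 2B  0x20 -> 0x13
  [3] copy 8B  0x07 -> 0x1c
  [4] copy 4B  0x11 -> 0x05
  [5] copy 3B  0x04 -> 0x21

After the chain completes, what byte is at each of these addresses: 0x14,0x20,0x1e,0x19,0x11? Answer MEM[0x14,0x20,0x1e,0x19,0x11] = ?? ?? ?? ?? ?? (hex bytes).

MEM[0x14,0x20,0x1e,0x19,0x11] = a9 d1 e8 16 38

[0] 0x22->0x16 len=4 : 1e 4a d1 16
[1] 0x18->0x0b len=5 : d1 16 64 ac d5
[2] 0x20->0x13 len=2 : ec a9
[3] 0x07->0x1c len=8 : a1 05 e8 e6 d1 16 64 ac
[4] 0x11->0x05 len=4 : 38 3c ec a9
[5] 0x04->0x21 len=3 : 8f 38 3c
query mem[0x14]=0xa9, mem[0x20]=0xd1, mem[0x1e]=0xe8, mem[0x19]=0x16, mem[0x11]=0x38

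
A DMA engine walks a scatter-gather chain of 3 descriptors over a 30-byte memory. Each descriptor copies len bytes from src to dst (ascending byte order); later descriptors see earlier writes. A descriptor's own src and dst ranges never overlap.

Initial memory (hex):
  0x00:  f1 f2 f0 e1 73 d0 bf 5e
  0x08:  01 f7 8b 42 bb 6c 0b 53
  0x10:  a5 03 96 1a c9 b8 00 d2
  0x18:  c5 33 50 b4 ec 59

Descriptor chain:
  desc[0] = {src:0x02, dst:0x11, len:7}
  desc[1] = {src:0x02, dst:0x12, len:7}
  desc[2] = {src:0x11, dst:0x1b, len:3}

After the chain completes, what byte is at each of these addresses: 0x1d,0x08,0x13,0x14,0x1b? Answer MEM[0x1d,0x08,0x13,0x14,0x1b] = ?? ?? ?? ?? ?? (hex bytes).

D0: mem[0x11..0x17] <- [f0 e1 73 d0 bf 5e 01]
D1: mem[0x12..0x18] <- [f0 e1 73 d0 bf 5e 01]
D2: mem[0x1b..0x1d] <- [f0 f0 e1]
query mem[0x1d]=0xe1, mem[0x08]=0x01, mem[0x13]=0xe1, mem[0x14]=0x73, mem[0x1b]=0xf0

MEM[0x1d,0x08,0x13,0x14,0x1b] = e1 01 e1 73 f0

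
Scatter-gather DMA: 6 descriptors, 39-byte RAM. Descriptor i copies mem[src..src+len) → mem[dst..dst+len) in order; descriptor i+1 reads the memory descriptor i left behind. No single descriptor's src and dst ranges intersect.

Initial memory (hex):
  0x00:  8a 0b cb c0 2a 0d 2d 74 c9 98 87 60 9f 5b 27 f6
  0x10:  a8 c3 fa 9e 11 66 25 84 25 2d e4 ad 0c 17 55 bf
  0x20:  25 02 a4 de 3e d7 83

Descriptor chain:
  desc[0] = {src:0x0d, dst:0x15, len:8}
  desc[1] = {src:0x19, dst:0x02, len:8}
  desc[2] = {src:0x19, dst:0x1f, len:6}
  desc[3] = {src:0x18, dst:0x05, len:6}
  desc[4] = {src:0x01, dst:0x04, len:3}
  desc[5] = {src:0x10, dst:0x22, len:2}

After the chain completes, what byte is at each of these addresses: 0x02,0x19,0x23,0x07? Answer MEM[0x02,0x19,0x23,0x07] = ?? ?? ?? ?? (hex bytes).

MEM[0x02,0x19,0x23,0x07] = c3 c3 c3 fa

D0: mem[0x15..0x1c] <- [5b 27 f6 a8 c3 fa 9e 11]
D1: mem[0x02..0x09] <- [c3 fa 9e 11 17 55 bf 25]
D2: mem[0x1f..0x24] <- [c3 fa 9e 11 17 55]
D3: mem[0x05..0x0a] <- [a8 c3 fa 9e 11 17]
D4: mem[0x04..0x06] <- [0b c3 fa]
D5: mem[0x22..0x23] <- [a8 c3]
query mem[0x02]=0xc3, mem[0x19]=0xc3, mem[0x23]=0xc3, mem[0x07]=0xfa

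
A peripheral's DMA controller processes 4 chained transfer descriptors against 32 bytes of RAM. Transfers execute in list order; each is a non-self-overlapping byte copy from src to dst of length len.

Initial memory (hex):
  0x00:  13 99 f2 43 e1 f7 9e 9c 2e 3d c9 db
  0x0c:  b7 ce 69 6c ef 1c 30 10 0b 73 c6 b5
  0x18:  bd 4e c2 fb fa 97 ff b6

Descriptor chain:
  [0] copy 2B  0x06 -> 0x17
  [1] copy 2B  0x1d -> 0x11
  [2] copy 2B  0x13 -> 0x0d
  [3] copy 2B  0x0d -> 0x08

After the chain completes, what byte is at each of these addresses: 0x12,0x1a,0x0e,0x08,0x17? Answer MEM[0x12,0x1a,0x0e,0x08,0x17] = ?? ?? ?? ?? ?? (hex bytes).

#0 dst[0x17+2] := {0x9e,0x9c}
#1 dst[0x11+2] := {0x97,0xff}
#2 dst[0x0d+2] := {0x10,0x0b}
#3 dst[0x08+2] := {0x10,0x0b}
query mem[0x12]=0xff, mem[0x1a]=0xc2, mem[0x0e]=0x0b, mem[0x08]=0x10, mem[0x17]=0x9e

MEM[0x12,0x1a,0x0e,0x08,0x17] = ff c2 0b 10 9e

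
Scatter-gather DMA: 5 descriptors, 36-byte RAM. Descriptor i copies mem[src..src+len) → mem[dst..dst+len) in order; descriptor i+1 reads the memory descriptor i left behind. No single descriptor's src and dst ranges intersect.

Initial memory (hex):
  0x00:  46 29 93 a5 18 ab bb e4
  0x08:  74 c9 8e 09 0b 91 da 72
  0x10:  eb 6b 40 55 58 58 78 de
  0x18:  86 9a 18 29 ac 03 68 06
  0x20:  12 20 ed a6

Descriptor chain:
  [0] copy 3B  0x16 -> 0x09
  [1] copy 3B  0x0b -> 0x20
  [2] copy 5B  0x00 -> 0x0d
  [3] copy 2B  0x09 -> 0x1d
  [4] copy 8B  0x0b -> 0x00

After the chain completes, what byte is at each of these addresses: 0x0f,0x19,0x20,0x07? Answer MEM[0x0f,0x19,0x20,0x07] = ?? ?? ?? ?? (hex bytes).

MEM[0x0f,0x19,0x20,0x07] = 93 9a 86 40

#0 dst[0x09+3] := {0x78,0xde,0x86}
#1 dst[0x20+3] := {0x86,0x0b,0x91}
#2 dst[0x0d+5] := {0x46,0x29,0x93,0xa5,0x18}
#3 dst[0x1d+2] := {0x78,0xde}
#4 dst[0x00+8] := {0x86,0x0b,0x46,0x29,0x93,0xa5,0x18,0x40}
query mem[0x0f]=0x93, mem[0x19]=0x9a, mem[0x20]=0x86, mem[0x07]=0x40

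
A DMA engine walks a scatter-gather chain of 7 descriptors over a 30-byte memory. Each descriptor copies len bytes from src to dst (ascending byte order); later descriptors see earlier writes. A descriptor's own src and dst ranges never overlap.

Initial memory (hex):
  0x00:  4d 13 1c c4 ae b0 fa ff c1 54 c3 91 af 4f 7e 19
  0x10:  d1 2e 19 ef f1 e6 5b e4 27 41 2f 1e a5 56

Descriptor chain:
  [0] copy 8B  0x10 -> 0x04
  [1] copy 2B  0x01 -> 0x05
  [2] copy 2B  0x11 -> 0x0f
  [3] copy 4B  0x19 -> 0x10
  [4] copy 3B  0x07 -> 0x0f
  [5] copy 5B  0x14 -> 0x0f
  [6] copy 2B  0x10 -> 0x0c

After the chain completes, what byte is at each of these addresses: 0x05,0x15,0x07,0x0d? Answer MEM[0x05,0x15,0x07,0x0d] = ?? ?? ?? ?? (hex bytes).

MEM[0x05,0x15,0x07,0x0d] = 13 e6 ef 5b

[0] 0x10->0x04 len=8 : d1 2e 19 ef f1 e6 5b e4
[1] 0x01->0x05 len=2 : 13 1c
[2] 0x11->0x0f len=2 : 2e 19
[3] 0x19->0x10 len=4 : 41 2f 1e a5
[4] 0x07->0x0f len=3 : ef f1 e6
[5] 0x14->0x0f len=5 : f1 e6 5b e4 27
[6] 0x10->0x0c len=2 : e6 5b
query mem[0x05]=0x13, mem[0x15]=0xe6, mem[0x07]=0xef, mem[0x0d]=0x5b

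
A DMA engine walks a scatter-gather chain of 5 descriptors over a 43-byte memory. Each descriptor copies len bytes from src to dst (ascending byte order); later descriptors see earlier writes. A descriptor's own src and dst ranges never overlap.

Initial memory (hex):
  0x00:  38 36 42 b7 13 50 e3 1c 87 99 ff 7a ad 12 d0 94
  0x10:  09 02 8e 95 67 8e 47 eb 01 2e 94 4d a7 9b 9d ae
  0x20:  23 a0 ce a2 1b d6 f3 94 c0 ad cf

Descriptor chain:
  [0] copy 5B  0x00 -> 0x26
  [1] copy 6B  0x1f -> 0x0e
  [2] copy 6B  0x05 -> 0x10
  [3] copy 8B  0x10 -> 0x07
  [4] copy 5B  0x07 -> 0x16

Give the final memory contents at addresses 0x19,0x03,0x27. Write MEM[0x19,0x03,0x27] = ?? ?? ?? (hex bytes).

MEM[0x19,0x03,0x27] = 87 b7 36

D0: mem[0x26..0x2a] <- [38 36 42 b7 13]
D1: mem[0x0e..0x13] <- [ae 23 a0 ce a2 1b]
D2: mem[0x10..0x15] <- [50 e3 1c 87 99 ff]
D3: mem[0x07..0x0e] <- [50 e3 1c 87 99 ff 47 eb]
D4: mem[0x16..0x1a] <- [50 e3 1c 87 99]
query mem[0x19]=0x87, mem[0x03]=0xb7, mem[0x27]=0x36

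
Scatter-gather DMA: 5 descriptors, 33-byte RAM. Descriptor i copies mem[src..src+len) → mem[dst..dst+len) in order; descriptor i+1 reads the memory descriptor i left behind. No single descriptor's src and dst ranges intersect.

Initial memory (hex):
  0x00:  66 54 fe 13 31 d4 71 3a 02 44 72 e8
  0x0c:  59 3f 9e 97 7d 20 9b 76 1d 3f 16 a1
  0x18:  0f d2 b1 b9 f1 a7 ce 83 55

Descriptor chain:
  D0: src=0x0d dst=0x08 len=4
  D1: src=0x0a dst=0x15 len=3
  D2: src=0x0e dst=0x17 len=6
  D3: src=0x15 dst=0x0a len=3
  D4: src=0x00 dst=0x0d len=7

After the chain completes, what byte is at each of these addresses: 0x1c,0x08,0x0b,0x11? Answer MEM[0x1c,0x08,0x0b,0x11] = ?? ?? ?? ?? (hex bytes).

  after D0: wrote 4B at 0x08 = 3f9e977d
  after D1: wrote 3B at 0x15 = 977d59
  after D2: wrote 6B at 0x17 = 9e977d209b76
  after D3: wrote 3B at 0x0a = 977d9e
  after D4: wrote 7B at 0x0d = 6654fe1331d471
query mem[0x1c]=0x76, mem[0x08]=0x3f, mem[0x0b]=0x7d, mem[0x11]=0x31

MEM[0x1c,0x08,0x0b,0x11] = 76 3f 7d 31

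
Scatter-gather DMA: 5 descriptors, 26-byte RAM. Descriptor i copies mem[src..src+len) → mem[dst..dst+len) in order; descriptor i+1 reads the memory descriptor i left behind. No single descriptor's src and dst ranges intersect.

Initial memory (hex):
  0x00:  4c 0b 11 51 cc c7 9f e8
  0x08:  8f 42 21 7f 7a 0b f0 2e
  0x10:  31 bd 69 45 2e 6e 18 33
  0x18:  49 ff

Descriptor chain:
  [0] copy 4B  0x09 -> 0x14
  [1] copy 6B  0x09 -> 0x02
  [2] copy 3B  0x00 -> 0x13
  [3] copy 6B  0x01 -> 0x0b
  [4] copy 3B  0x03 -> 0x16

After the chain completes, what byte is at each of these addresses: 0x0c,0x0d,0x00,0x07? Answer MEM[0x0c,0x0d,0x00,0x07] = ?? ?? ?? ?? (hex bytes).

MEM[0x0c,0x0d,0x00,0x07] = 42 21 4c f0

#0 dst[0x14+4] := {0x42,0x21,0x7f,0x7a}
#1 dst[0x02+6] := {0x42,0x21,0x7f,0x7a,0x0b,0xf0}
#2 dst[0x13+3] := {0x4c,0x0b,0x42}
#3 dst[0x0b+6] := {0x0b,0x42,0x21,0x7f,0x7a,0x0b}
#4 dst[0x16+3] := {0x21,0x7f,0x7a}
query mem[0x0c]=0x42, mem[0x0d]=0x21, mem[0x00]=0x4c, mem[0x07]=0xf0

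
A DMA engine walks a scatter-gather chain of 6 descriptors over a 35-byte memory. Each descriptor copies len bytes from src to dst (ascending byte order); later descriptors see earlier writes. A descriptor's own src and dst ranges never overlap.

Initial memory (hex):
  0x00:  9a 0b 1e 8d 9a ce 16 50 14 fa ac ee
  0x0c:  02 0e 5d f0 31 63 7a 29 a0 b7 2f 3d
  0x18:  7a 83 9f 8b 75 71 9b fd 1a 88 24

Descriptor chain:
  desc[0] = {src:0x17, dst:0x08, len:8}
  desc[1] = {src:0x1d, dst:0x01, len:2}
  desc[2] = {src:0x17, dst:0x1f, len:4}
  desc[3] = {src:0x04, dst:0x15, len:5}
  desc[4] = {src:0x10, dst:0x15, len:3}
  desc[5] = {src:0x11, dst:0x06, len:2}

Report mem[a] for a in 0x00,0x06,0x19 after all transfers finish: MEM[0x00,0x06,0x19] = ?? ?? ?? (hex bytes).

MEM[0x00,0x06,0x19] = 9a 63 3d

#0 dst[0x08+8] := {0x3d,0x7a,0x83,0x9f,0x8b,0x75,0x71,0x9b}
#1 dst[0x01+2] := {0x71,0x9b}
#2 dst[0x1f+4] := {0x3d,0x7a,0x83,0x9f}
#3 dst[0x15+5] := {0x9a,0xce,0x16,0x50,0x3d}
#4 dst[0x15+3] := {0x31,0x63,0x7a}
#5 dst[0x06+2] := {0x63,0x7a}
query mem[0x00]=0x9a, mem[0x06]=0x63, mem[0x19]=0x3d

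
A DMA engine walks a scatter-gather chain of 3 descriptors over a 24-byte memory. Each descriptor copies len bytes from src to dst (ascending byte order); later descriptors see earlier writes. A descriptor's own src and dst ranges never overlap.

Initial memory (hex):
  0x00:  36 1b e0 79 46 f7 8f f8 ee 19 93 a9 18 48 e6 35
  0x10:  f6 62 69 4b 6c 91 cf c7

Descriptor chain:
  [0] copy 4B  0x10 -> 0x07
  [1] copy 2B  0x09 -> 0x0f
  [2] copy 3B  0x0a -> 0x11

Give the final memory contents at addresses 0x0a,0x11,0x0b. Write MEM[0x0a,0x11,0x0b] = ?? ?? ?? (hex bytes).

MEM[0x0a,0x11,0x0b] = 4b 4b a9

  after D0: wrote 4B at 0x07 = f662694b
  after D1: wrote 2B at 0x0f = 694b
  after D2: wrote 3B at 0x11 = 4ba918
query mem[0x0a]=0x4b, mem[0x11]=0x4b, mem[0x0b]=0xa9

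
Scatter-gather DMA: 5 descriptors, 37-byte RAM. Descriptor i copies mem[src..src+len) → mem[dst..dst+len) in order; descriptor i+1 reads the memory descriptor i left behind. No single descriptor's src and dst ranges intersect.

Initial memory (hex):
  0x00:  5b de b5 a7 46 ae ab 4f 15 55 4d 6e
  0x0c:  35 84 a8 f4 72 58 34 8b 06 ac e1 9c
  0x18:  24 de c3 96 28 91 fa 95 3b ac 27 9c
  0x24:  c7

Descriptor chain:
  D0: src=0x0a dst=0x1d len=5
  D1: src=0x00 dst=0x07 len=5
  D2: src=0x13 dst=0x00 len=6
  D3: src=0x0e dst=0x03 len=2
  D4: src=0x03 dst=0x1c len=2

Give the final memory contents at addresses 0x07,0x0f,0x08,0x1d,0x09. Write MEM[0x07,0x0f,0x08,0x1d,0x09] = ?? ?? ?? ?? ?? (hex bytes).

MEM[0x07,0x0f,0x08,0x1d,0x09] = 5b f4 de f4 b5

D0: mem[0x1d..0x21] <- [4d 6e 35 84 a8]
D1: mem[0x07..0x0b] <- [5b de b5 a7 46]
D2: mem[0x00..0x05] <- [8b 06 ac e1 9c 24]
D3: mem[0x03..0x04] <- [a8 f4]
D4: mem[0x1c..0x1d] <- [a8 f4]
query mem[0x07]=0x5b, mem[0x0f]=0xf4, mem[0x08]=0xde, mem[0x1d]=0xf4, mem[0x09]=0xb5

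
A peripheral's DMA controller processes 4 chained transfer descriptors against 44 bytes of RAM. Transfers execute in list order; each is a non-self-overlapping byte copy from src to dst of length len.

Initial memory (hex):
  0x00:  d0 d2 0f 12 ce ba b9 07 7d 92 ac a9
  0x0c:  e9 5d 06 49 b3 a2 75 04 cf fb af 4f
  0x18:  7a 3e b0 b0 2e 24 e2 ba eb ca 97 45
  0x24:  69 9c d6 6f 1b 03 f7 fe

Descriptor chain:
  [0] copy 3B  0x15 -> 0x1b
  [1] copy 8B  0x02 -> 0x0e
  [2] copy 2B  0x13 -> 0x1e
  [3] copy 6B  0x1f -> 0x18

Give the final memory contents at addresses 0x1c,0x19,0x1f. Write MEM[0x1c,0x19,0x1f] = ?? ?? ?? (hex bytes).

MEM[0x1c,0x19,0x1f] = 45 eb 7d

[0] 0x15->0x1b len=3 : fb af 4f
[1] 0x02->0x0e len=8 : 0f 12 ce ba b9 07 7d 92
[2] 0x13->0x1e len=2 : 07 7d
[3] 0x1f->0x18 len=6 : 7d eb ca 97 45 69
query mem[0x1c]=0x45, mem[0x19]=0xeb, mem[0x1f]=0x7d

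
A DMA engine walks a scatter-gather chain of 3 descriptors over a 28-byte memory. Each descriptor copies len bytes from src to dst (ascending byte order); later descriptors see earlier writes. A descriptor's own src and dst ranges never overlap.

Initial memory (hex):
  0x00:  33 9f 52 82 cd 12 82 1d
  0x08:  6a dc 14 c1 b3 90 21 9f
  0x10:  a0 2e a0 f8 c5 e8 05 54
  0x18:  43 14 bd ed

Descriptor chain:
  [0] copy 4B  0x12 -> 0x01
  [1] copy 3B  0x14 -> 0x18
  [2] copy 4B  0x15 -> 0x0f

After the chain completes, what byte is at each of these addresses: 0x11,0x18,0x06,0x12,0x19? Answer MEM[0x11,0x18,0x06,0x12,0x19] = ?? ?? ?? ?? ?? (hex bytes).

D0: mem[0x01..0x04] <- [a0 f8 c5 e8]
D1: mem[0x18..0x1a] <- [c5 e8 05]
D2: mem[0x0f..0x12] <- [e8 05 54 c5]
query mem[0x11]=0x54, mem[0x18]=0xc5, mem[0x06]=0x82, mem[0x12]=0xc5, mem[0x19]=0xe8

MEM[0x11,0x18,0x06,0x12,0x19] = 54 c5 82 c5 e8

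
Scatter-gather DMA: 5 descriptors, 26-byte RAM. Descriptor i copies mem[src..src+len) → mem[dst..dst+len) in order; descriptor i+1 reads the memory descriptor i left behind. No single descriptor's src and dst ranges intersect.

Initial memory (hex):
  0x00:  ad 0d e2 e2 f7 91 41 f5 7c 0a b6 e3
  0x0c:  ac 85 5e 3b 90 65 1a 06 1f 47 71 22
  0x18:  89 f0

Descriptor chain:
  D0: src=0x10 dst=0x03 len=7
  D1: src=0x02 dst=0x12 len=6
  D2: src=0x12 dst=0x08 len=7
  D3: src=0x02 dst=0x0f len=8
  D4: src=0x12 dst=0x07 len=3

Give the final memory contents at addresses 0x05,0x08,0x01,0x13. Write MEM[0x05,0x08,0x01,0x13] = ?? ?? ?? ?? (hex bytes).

MEM[0x05,0x08,0x01,0x13] = 1a 06 0d 06

  after D0: wrote 7B at 0x03 = 90651a061f4771
  after D1: wrote 6B at 0x12 = e290651a061f
  after D2: wrote 7B at 0x08 = e290651a061f89
  after D3: wrote 8B at 0x0f = e290651a061fe290
  after D4: wrote 3B at 0x07 = 1a061f
query mem[0x05]=0x1a, mem[0x08]=0x06, mem[0x01]=0x0d, mem[0x13]=0x06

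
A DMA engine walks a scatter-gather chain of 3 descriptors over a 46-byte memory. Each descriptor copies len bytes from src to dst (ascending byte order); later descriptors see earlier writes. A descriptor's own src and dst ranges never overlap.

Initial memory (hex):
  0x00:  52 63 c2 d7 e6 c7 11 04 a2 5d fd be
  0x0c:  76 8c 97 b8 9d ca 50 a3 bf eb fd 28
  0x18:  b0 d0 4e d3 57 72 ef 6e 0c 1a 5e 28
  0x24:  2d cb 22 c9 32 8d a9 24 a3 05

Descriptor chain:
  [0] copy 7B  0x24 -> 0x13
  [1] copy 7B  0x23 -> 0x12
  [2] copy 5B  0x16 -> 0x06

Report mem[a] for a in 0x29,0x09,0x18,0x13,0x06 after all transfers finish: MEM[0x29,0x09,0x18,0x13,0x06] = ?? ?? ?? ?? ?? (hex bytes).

  after D0: wrote 7B at 0x13 = 2dcb22c9328da9
  after D1: wrote 7B at 0x12 = 282dcb22c9328d
  after D2: wrote 5B at 0x06 = c9328da94e
query mem[0x29]=0x8d, mem[0x09]=0xa9, mem[0x18]=0x8d, mem[0x13]=0x2d, mem[0x06]=0xc9

MEM[0x29,0x09,0x18,0x13,0x06] = 8d a9 8d 2d c9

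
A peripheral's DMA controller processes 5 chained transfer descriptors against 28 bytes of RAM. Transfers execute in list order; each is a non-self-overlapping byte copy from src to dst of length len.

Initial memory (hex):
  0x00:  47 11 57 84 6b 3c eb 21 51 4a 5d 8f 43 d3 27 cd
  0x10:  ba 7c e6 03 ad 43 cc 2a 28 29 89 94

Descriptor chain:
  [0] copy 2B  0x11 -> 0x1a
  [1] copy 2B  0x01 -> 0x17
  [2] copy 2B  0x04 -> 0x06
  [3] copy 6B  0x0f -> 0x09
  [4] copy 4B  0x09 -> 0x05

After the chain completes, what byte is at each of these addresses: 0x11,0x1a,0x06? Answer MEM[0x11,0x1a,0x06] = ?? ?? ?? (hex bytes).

MEM[0x11,0x1a,0x06] = 7c 7c ba

[0] 0x11->0x1a len=2 : 7c e6
[1] 0x01->0x17 len=2 : 11 57
[2] 0x04->0x06 len=2 : 6b 3c
[3] 0x0f->0x09 len=6 : cd ba 7c e6 03 ad
[4] 0x09->0x05 len=4 : cd ba 7c e6
query mem[0x11]=0x7c, mem[0x1a]=0x7c, mem[0x06]=0xba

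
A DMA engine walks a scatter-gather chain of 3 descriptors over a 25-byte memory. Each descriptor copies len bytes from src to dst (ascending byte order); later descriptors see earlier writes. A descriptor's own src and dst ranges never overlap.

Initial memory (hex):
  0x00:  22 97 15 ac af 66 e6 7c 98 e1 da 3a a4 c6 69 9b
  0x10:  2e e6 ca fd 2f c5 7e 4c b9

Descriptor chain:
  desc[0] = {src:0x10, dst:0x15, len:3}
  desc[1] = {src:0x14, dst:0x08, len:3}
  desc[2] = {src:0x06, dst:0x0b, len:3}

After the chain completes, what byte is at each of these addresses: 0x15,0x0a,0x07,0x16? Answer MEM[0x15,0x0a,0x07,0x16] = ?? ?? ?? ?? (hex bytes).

MEM[0x15,0x0a,0x07,0x16] = 2e e6 7c e6

[0] 0x10->0x15 len=3 : 2e e6 ca
[1] 0x14->0x08 len=3 : 2f 2e e6
[2] 0x06->0x0b len=3 : e6 7c 2f
query mem[0x15]=0x2e, mem[0x0a]=0xe6, mem[0x07]=0x7c, mem[0x16]=0xe6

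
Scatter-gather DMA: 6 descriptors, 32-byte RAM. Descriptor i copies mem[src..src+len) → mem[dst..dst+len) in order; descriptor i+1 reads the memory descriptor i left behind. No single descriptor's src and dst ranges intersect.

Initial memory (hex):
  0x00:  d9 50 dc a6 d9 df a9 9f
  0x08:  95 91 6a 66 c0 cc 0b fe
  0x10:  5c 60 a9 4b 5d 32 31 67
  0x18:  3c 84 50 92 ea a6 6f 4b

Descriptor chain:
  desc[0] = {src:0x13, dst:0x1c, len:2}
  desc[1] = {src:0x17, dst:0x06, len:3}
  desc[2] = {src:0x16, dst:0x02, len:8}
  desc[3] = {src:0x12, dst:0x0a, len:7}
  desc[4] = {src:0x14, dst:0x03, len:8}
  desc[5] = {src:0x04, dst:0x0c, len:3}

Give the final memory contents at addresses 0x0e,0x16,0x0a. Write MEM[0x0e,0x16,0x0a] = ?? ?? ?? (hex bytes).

#0 dst[0x1c+2] := {0x4b,0x5d}
#1 dst[0x06+3] := {0x67,0x3c,0x84}
#2 dst[0x02+8] := {0x31,0x67,0x3c,0x84,0x50,0x92,0x4b,0x5d}
#3 dst[0x0a+7] := {0xa9,0x4b,0x5d,0x32,0x31,0x67,0x3c}
#4 dst[0x03+8] := {0x5d,0x32,0x31,0x67,0x3c,0x84,0x50,0x92}
#5 dst[0x0c+3] := {0x32,0x31,0x67}
query mem[0x0e]=0x67, mem[0x16]=0x31, mem[0x0a]=0x92

MEM[0x0e,0x16,0x0a] = 67 31 92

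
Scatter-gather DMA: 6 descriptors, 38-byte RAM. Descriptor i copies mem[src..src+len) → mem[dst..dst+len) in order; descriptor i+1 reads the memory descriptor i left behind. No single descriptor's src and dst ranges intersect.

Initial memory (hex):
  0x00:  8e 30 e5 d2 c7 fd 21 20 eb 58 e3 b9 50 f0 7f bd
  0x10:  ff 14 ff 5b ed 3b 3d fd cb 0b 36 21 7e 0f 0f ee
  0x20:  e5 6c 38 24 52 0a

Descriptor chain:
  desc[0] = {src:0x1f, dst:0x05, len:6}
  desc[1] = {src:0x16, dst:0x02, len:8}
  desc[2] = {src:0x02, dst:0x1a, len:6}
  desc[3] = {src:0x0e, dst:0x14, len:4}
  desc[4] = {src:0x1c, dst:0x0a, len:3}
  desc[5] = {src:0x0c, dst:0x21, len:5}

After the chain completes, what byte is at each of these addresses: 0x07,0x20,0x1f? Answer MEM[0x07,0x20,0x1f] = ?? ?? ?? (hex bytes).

MEM[0x07,0x20,0x1f] = 21 e5 21

D0: mem[0x05..0x0a] <- [ee e5 6c 38 24 52]
D1: mem[0x02..0x09] <- [3d fd cb 0b 36 21 7e 0f]
D2: mem[0x1a..0x1f] <- [3d fd cb 0b 36 21]
D3: mem[0x14..0x17] <- [7f bd ff 14]
D4: mem[0x0a..0x0c] <- [cb 0b 36]
D5: mem[0x21..0x25] <- [36 f0 7f bd ff]
query mem[0x07]=0x21, mem[0x20]=0xe5, mem[0x1f]=0x21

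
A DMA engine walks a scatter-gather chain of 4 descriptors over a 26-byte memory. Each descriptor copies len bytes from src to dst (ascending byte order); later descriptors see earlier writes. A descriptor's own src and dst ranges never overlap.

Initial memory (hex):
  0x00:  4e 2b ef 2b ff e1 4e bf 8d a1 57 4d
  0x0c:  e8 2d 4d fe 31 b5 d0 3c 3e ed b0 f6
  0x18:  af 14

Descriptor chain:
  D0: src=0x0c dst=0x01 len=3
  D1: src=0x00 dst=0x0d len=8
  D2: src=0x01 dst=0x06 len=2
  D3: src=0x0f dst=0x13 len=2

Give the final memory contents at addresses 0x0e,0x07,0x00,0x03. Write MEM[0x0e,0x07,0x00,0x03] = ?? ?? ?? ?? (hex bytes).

MEM[0x0e,0x07,0x00,0x03] = e8 2d 4e 4d

#0 dst[0x01+3] := {0xe8,0x2d,0x4d}
#1 dst[0x0d+8] := {0x4e,0xe8,0x2d,0x4d,0xff,0xe1,0x4e,0xbf}
#2 dst[0x06+2] := {0xe8,0x2d}
#3 dst[0x13+2] := {0x2d,0x4d}
query mem[0x0e]=0xe8, mem[0x07]=0x2d, mem[0x00]=0x4e, mem[0x03]=0x4d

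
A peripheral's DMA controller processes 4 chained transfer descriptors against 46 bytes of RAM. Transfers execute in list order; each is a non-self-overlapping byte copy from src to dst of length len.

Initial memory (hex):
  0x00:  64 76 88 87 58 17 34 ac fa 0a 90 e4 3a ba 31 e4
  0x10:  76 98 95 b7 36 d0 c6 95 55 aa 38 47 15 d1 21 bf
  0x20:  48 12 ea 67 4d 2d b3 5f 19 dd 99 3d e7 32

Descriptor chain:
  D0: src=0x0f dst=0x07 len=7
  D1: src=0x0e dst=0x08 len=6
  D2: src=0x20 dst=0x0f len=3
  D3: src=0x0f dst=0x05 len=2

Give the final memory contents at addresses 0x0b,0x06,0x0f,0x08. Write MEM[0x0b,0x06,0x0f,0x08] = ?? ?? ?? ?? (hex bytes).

  after D0: wrote 7B at 0x07 = e4769895b736d0
  after D1: wrote 6B at 0x08 = 31e4769895b7
  after D2: wrote 3B at 0x0f = 4812ea
  after D3: wrote 2B at 0x05 = 4812
query mem[0x0b]=0x98, mem[0x06]=0x12, mem[0x0f]=0x48, mem[0x08]=0x31

MEM[0x0b,0x06,0x0f,0x08] = 98 12 48 31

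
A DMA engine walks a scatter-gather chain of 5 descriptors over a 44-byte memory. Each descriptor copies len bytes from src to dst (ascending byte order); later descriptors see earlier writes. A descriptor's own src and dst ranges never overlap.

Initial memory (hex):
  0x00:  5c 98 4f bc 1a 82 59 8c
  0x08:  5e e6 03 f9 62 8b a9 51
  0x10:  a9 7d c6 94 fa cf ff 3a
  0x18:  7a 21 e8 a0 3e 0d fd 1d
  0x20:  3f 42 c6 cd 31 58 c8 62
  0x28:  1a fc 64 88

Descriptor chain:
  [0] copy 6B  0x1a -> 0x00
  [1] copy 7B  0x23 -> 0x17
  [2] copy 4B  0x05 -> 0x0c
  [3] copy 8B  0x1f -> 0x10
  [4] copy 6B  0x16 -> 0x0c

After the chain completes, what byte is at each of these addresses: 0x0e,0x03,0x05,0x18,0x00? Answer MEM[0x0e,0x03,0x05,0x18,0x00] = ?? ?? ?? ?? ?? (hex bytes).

#0 dst[0x00+6] := {0xe8,0xa0,0x3e,0x0d,0xfd,0x1d}
#1 dst[0x17+7] := {0xcd,0x31,0x58,0xc8,0x62,0x1a,0xfc}
#2 dst[0x0c+4] := {0x1d,0x59,0x8c,0x5e}
#3 dst[0x10+8] := {0x1d,0x3f,0x42,0xc6,0xcd,0x31,0x58,0xc8}
#4 dst[0x0c+6] := {0x58,0xc8,0x31,0x58,0xc8,0x62}
query mem[0x0e]=0x31, mem[0x03]=0x0d, mem[0x05]=0x1d, mem[0x18]=0x31, mem[0x00]=0xe8

MEM[0x0e,0x03,0x05,0x18,0x00] = 31 0d 1d 31 e8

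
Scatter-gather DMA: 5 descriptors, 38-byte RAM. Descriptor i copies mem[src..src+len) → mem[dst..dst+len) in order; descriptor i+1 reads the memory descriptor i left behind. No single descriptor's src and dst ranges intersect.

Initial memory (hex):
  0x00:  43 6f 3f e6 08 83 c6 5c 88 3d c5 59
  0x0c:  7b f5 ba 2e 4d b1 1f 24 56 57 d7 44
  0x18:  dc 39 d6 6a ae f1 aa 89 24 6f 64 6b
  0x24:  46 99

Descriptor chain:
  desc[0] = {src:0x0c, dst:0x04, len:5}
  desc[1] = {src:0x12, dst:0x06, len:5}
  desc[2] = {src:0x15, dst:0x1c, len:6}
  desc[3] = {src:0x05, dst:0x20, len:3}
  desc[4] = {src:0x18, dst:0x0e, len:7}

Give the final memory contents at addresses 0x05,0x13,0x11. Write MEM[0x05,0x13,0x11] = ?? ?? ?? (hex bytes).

D0: mem[0x04..0x08] <- [7b f5 ba 2e 4d]
D1: mem[0x06..0x0a] <- [1f 24 56 57 d7]
D2: mem[0x1c..0x21] <- [57 d7 44 dc 39 d6]
D3: mem[0x20..0x22] <- [f5 1f 24]
D4: mem[0x0e..0x14] <- [dc 39 d6 6a 57 d7 44]
query mem[0x05]=0xf5, mem[0x13]=0xd7, mem[0x11]=0x6a

MEM[0x05,0x13,0x11] = f5 d7 6a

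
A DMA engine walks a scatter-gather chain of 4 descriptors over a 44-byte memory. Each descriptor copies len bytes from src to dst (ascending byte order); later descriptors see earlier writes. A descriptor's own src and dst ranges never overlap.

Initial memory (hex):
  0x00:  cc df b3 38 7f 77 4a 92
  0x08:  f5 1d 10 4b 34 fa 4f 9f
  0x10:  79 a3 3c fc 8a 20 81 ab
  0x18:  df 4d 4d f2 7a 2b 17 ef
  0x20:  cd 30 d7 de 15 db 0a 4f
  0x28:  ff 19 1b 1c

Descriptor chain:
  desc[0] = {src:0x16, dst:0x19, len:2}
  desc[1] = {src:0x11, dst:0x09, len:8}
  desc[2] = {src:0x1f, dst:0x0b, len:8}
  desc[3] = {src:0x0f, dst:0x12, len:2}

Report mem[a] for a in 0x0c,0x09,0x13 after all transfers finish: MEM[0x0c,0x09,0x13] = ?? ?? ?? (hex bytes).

MEM[0x0c,0x09,0x13] = cd a3 15

[0] 0x16->0x19 len=2 : 81 ab
[1] 0x11->0x09 len=8 : a3 3c fc 8a 20 81 ab df
[2] 0x1f->0x0b len=8 : ef cd 30 d7 de 15 db 0a
[3] 0x0f->0x12 len=2 : de 15
query mem[0x0c]=0xcd, mem[0x09]=0xa3, mem[0x13]=0x15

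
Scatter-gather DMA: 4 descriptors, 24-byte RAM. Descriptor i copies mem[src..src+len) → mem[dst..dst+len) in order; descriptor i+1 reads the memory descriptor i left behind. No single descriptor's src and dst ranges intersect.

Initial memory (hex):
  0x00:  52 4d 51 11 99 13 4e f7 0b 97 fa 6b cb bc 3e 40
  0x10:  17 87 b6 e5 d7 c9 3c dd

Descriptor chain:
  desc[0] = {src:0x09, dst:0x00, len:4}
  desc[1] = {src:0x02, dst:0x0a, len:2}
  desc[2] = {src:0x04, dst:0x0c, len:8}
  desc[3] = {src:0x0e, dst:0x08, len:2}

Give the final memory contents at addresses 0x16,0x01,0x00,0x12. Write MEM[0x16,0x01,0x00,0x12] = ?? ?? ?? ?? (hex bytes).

MEM[0x16,0x01,0x00,0x12] = 3c fa 97 6b

#0 dst[0x00+4] := {0x97,0xfa,0x6b,0xcb}
#1 dst[0x0a+2] := {0x6b,0xcb}
#2 dst[0x0c+8] := {0x99,0x13,0x4e,0xf7,0x0b,0x97,0x6b,0xcb}
#3 dst[0x08+2] := {0x4e,0xf7}
query mem[0x16]=0x3c, mem[0x01]=0xfa, mem[0x00]=0x97, mem[0x12]=0x6b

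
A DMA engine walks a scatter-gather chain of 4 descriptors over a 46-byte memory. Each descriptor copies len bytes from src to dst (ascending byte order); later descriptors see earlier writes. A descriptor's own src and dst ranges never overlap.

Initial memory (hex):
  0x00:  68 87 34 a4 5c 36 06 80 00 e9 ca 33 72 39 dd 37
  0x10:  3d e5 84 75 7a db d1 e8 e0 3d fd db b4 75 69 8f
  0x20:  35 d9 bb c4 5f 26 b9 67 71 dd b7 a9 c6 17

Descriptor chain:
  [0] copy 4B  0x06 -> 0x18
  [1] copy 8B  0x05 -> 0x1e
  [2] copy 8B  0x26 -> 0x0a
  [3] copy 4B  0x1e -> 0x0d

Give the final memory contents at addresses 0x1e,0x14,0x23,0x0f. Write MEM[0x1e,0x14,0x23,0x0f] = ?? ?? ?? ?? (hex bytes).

MEM[0x1e,0x14,0x23,0x0f] = 36 7a ca 80

[0] 0x06->0x18 len=4 : 06 80 00 e9
[1] 0x05->0x1e len=8 : 36 06 80 00 e9 ca 33 72
[2] 0x26->0x0a len=8 : b9 67 71 dd b7 a9 c6 17
[3] 0x1e->0x0d len=4 : 36 06 80 00
query mem[0x1e]=0x36, mem[0x14]=0x7a, mem[0x23]=0xca, mem[0x0f]=0x80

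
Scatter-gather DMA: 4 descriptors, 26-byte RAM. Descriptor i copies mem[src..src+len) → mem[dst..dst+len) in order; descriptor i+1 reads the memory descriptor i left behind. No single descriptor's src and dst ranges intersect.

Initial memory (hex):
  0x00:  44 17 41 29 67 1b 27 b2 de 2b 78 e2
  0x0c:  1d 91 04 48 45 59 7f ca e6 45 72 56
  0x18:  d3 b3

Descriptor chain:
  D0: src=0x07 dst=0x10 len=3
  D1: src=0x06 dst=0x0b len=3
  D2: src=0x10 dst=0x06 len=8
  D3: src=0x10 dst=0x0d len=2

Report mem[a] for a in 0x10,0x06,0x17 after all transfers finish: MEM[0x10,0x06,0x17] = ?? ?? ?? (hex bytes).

MEM[0x10,0x06,0x17] = b2 b2 56

[0] 0x07->0x10 len=3 : b2 de 2b
[1] 0x06->0x0b len=3 : 27 b2 de
[2] 0x10->0x06 len=8 : b2 de 2b ca e6 45 72 56
[3] 0x10->0x0d len=2 : b2 de
query mem[0x10]=0xb2, mem[0x06]=0xb2, mem[0x17]=0x56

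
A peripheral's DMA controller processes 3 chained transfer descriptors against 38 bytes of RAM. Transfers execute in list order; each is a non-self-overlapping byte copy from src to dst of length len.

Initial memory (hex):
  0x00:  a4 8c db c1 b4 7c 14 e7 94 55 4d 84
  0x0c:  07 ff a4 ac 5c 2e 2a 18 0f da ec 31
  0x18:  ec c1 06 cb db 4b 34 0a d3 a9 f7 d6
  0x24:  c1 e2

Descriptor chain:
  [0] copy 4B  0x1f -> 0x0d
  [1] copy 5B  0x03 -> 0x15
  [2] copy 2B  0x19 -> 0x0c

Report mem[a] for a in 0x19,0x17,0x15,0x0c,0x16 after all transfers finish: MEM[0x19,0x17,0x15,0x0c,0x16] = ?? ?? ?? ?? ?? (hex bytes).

MEM[0x19,0x17,0x15,0x0c,0x16] = e7 7c c1 e7 b4

#0 dst[0x0d+4] := {0x0a,0xd3,0xa9,0xf7}
#1 dst[0x15+5] := {0xc1,0xb4,0x7c,0x14,0xe7}
#2 dst[0x0c+2] := {0xe7,0x06}
query mem[0x19]=0xe7, mem[0x17]=0x7c, mem[0x15]=0xc1, mem[0x0c]=0xe7, mem[0x16]=0xb4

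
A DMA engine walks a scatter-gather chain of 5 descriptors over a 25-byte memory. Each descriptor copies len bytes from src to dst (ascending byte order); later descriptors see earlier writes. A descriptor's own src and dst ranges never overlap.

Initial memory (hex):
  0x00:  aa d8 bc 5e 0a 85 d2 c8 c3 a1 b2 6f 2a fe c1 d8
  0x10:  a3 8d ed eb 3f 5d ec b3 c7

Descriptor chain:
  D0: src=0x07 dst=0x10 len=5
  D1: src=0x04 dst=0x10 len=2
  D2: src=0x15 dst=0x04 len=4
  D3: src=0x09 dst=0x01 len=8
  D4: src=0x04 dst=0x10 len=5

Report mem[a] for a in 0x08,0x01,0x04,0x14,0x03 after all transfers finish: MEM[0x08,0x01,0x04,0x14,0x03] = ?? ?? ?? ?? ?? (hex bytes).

  after D0: wrote 5B at 0x10 = c8c3a1b26f
  after D1: wrote 2B at 0x10 = 0a85
  after D2: wrote 4B at 0x04 = 5decb3c7
  after D3: wrote 8B at 0x01 = a1b26f2afec1d80a
  after D4: wrote 5B at 0x10 = 2afec1d80a
query mem[0x08]=0x0a, mem[0x01]=0xa1, mem[0x04]=0x2a, mem[0x14]=0x0a, mem[0x03]=0x6f

MEM[0x08,0x01,0x04,0x14,0x03] = 0a a1 2a 0a 6f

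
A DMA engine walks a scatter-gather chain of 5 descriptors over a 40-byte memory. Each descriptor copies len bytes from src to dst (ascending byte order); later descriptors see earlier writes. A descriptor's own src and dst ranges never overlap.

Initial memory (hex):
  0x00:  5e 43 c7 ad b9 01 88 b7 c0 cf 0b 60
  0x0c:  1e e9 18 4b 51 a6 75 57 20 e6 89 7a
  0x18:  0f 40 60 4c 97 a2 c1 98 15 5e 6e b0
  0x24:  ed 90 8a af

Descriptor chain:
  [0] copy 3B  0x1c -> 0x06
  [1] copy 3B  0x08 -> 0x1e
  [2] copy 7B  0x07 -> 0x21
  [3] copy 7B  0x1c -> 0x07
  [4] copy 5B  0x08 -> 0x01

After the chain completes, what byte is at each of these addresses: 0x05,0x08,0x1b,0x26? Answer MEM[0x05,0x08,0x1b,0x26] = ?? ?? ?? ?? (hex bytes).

MEM[0x05,0x08,0x1b,0x26] = a2 a2 4c 1e

D0: mem[0x06..0x08] <- [97 a2 c1]
D1: mem[0x1e..0x20] <- [c1 cf 0b]
D2: mem[0x21..0x27] <- [a2 c1 cf 0b 60 1e e9]
D3: mem[0x07..0x0d] <- [97 a2 c1 cf 0b a2 c1]
D4: mem[0x01..0x05] <- [a2 c1 cf 0b a2]
query mem[0x05]=0xa2, mem[0x08]=0xa2, mem[0x1b]=0x4c, mem[0x26]=0x1e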